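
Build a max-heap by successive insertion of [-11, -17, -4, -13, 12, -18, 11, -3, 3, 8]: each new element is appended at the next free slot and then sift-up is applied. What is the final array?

Insert -11:
  append -11 at index 0 → [-11] (no swap needed)
Insert -17:
  append -17 at index 1 → [-11, -17] (no swap needed)
Insert -4:
  append -4 at index 2 → [-11, -17, -4]
  -4 > parent -11 at index 0, swap → [-4, -17, -11]
Insert -13:
  append -13 at index 3 → [-4, -17, -11, -13]
  -13 > parent -17 at index 1, swap → [-4, -13, -11, -17]
Insert 12:
  append 12 at index 4 → [-4, -13, -11, -17, 12]
  12 > parent -13 at index 1, swap → [-4, 12, -11, -17, -13]
  12 > parent -4 at index 0, swap → [12, -4, -11, -17, -13]
Insert -18:
  append -18 at index 5 → [12, -4, -11, -17, -13, -18] (no swap needed)
Insert 11:
  append 11 at index 6 → [12, -4, -11, -17, -13, -18, 11]
  11 > parent -11 at index 2, swap → [12, -4, 11, -17, -13, -18, -11]
Insert -3:
  append -3 at index 7 → [12, -4, 11, -17, -13, -18, -11, -3]
  -3 > parent -17 at index 3, swap → [12, -4, 11, -3, -13, -18, -11, -17]
  -3 > parent -4 at index 1, swap → [12, -3, 11, -4, -13, -18, -11, -17]
Insert 3:
  append 3 at index 8 → [12, -3, 11, -4, -13, -18, -11, -17, 3]
  3 > parent -4 at index 3, swap → [12, -3, 11, 3, -13, -18, -11, -17, -4]
  3 > parent -3 at index 1, swap → [12, 3, 11, -3, -13, -18, -11, -17, -4]
Insert 8:
  append 8 at index 9 → [12, 3, 11, -3, -13, -18, -11, -17, -4, 8]
  8 > parent -13 at index 4, swap → [12, 3, 11, -3, 8, -18, -11, -17, -4, -13]
  8 > parent 3 at index 1, swap → [12, 8, 11, -3, 3, -18, -11, -17, -4, -13]

[12, 8, 11, -3, 3, -18, -11, -17, -4, -13]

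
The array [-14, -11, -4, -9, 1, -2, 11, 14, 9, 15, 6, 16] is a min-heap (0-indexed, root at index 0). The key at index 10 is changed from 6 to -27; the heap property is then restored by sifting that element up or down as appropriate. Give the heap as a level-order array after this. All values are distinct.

[-27, -14, -4, -9, -11, -2, 11, 14, 9, 15, 1, 16]

set index 10 from 6 to -27 → [-14, -11, -4, -9, 1, -2, 11, 14, 9, 15, -27, 16]
-27 < parent 1 at index 4, swap → [-14, -11, -4, -9, -27, -2, 11, 14, 9, 15, 1, 16]
-27 < parent -11 at index 1, swap → [-14, -27, -4, -9, -11, -2, 11, 14, 9, 15, 1, 16]
-27 < parent -14 at index 0, swap → [-27, -14, -4, -9, -11, -2, 11, 14, 9, 15, 1, 16]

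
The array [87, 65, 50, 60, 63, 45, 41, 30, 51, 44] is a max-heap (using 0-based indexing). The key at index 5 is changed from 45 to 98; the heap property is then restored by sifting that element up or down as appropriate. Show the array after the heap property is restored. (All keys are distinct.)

[98, 65, 87, 60, 63, 50, 41, 30, 51, 44]

set index 5 from 45 to 98 → [87, 65, 50, 60, 63, 98, 41, 30, 51, 44]
98 > parent 50 at index 2, swap → [87, 65, 98, 60, 63, 50, 41, 30, 51, 44]
98 > parent 87 at index 0, swap → [98, 65, 87, 60, 63, 50, 41, 30, 51, 44]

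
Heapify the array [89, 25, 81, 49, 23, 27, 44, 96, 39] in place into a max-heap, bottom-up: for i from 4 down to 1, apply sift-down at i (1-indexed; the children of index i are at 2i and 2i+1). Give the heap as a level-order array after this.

sift down from index 4:
  49 vs larger child 96 at index 8, swap → [89, 25, 81, 96, 23, 27, 44, 49, 39]
sift down from index 3: already satisfies heap property
sift down from index 2:
  25 vs larger child 96 at index 4, swap → [89, 96, 81, 25, 23, 27, 44, 49, 39]
  25 vs larger child 49 at index 8, swap → [89, 96, 81, 49, 23, 27, 44, 25, 39]
sift down from index 1:
  89 vs larger child 96 at index 2, swap → [96, 89, 81, 49, 23, 27, 44, 25, 39]

[96, 89, 81, 49, 23, 27, 44, 25, 39]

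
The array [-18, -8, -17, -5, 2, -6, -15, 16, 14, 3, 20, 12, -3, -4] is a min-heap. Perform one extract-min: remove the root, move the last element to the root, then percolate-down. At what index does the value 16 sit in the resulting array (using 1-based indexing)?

8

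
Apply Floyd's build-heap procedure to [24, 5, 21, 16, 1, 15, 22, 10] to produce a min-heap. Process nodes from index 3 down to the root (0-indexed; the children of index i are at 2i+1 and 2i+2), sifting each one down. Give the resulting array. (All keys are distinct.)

sift down from index 3:
  16 vs only child 10 at index 7, swap → [24, 5, 21, 10, 1, 15, 22, 16]
sift down from index 2:
  21 vs smaller child 15 at index 5, swap → [24, 5, 15, 10, 1, 21, 22, 16]
sift down from index 1:
  5 vs smaller child 1 at index 4, swap → [24, 1, 15, 10, 5, 21, 22, 16]
sift down from index 0:
  24 vs smaller child 1 at index 1, swap → [1, 24, 15, 10, 5, 21, 22, 16]
  24 vs smaller child 5 at index 4, swap → [1, 5, 15, 10, 24, 21, 22, 16]

[1, 5, 15, 10, 24, 21, 22, 16]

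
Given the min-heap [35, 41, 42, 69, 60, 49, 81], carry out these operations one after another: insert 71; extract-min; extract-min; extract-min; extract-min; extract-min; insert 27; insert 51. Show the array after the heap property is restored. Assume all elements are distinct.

insert 71:
  append 71 at index 7 → [35, 41, 42, 69, 60, 49, 81, 71] (no swap needed)
extract-min → returns 35:
  remove root 35; move last element 71 to root → [71, 41, 42, 69, 60, 49, 81]
  71 vs smaller child 41 at index 1, swap → [41, 71, 42, 69, 60, 49, 81]
  71 vs smaller child 60 at index 4, swap → [41, 60, 42, 69, 71, 49, 81]
extract-min → returns 41:
  remove root 41; move last element 81 to root → [81, 60, 42, 69, 71, 49]
  81 vs smaller child 42 at index 2, swap → [42, 60, 81, 69, 71, 49]
  81 vs only child 49 at index 5, swap → [42, 60, 49, 69, 71, 81]
extract-min → returns 42:
  remove root 42; move last element 81 to root → [81, 60, 49, 69, 71]
  81 vs smaller child 49 at index 2, swap → [49, 60, 81, 69, 71]
extract-min → returns 49:
  remove root 49; move last element 71 to root → [71, 60, 81, 69]
  71 vs smaller child 60 at index 1, swap → [60, 71, 81, 69]
  71 vs only child 69 at index 3, swap → [60, 69, 81, 71]
extract-min → returns 60:
  remove root 60; move last element 71 to root → [71, 69, 81]
  71 vs smaller child 69 at index 1, swap → [69, 71, 81]
insert 27:
  append 27 at index 3 → [69, 71, 81, 27]
  27 < parent 71 at index 1, swap → [69, 27, 81, 71]
  27 < parent 69 at index 0, swap → [27, 69, 81, 71]
insert 51:
  append 51 at index 4 → [27, 69, 81, 71, 51]
  51 < parent 69 at index 1, swap → [27, 51, 81, 71, 69]

[27, 51, 81, 71, 69]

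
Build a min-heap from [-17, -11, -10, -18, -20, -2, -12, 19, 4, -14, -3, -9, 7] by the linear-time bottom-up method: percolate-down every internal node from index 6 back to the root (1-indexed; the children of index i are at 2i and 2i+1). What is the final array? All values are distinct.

sift down from index 6:
  -2 vs smaller child -9 at index 12, swap → [-17, -11, -10, -18, -20, -9, -12, 19, 4, -14, -3, -2, 7]
sift down from index 5: already satisfies heap property
sift down from index 4: already satisfies heap property
sift down from index 3:
  -10 vs smaller child -12 at index 7, swap → [-17, -11, -12, -18, -20, -9, -10, 19, 4, -14, -3, -2, 7]
sift down from index 2:
  -11 vs smaller child -20 at index 5, swap → [-17, -20, -12, -18, -11, -9, -10, 19, 4, -14, -3, -2, 7]
  -11 vs smaller child -14 at index 10, swap → [-17, -20, -12, -18, -14, -9, -10, 19, 4, -11, -3, -2, 7]
sift down from index 1:
  -17 vs smaller child -20 at index 2, swap → [-20, -17, -12, -18, -14, -9, -10, 19, 4, -11, -3, -2, 7]
  -17 vs smaller child -18 at index 4, swap → [-20, -18, -12, -17, -14, -9, -10, 19, 4, -11, -3, -2, 7]

[-20, -18, -12, -17, -14, -9, -10, 19, 4, -11, -3, -2, 7]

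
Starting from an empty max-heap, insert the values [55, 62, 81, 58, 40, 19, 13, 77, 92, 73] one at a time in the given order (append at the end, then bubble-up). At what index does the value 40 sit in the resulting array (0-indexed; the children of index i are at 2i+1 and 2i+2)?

9

Insert 55:
  append 55 at index 0 → [55] (no swap needed)
Insert 62:
  append 62 at index 1 → [55, 62]
  62 > parent 55 at index 0, swap → [62, 55]
Insert 81:
  append 81 at index 2 → [62, 55, 81]
  81 > parent 62 at index 0, swap → [81, 55, 62]
Insert 58:
  append 58 at index 3 → [81, 55, 62, 58]
  58 > parent 55 at index 1, swap → [81, 58, 62, 55]
Insert 40:
  append 40 at index 4 → [81, 58, 62, 55, 40] (no swap needed)
Insert 19:
  append 19 at index 5 → [81, 58, 62, 55, 40, 19] (no swap needed)
Insert 13:
  append 13 at index 6 → [81, 58, 62, 55, 40, 19, 13] (no swap needed)
Insert 77:
  append 77 at index 7 → [81, 58, 62, 55, 40, 19, 13, 77]
  77 > parent 55 at index 3, swap → [81, 58, 62, 77, 40, 19, 13, 55]
  77 > parent 58 at index 1, swap → [81, 77, 62, 58, 40, 19, 13, 55]
Insert 92:
  append 92 at index 8 → [81, 77, 62, 58, 40, 19, 13, 55, 92]
  92 > parent 58 at index 3, swap → [81, 77, 62, 92, 40, 19, 13, 55, 58]
  92 > parent 77 at index 1, swap → [81, 92, 62, 77, 40, 19, 13, 55, 58]
  92 > parent 81 at index 0, swap → [92, 81, 62, 77, 40, 19, 13, 55, 58]
Insert 73:
  append 73 at index 9 → [92, 81, 62, 77, 40, 19, 13, 55, 58, 73]
  73 > parent 40 at index 4, swap → [92, 81, 62, 77, 73, 19, 13, 55, 58, 40]
resulting array: [92, 81, 62, 77, 73, 19, 13, 55, 58, 40]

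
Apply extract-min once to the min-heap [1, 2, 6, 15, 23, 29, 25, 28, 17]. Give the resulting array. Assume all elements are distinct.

remove root 1; move last element 17 to root → [17, 2, 6, 15, 23, 29, 25, 28]
17 vs smaller child 2 at index 1, swap → [2, 17, 6, 15, 23, 29, 25, 28]
17 vs smaller child 15 at index 3, swap → [2, 15, 6, 17, 23, 29, 25, 28]

[2, 15, 6, 17, 23, 29, 25, 28]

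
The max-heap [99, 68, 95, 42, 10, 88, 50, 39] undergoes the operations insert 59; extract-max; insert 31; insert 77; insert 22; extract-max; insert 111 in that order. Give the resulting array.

insert 59:
  append 59 at index 8 → [99, 68, 95, 42, 10, 88, 50, 39, 59]
  59 > parent 42 at index 3, swap → [99, 68, 95, 59, 10, 88, 50, 39, 42]
extract-max → returns 99:
  remove root 99; move last element 42 to root → [42, 68, 95, 59, 10, 88, 50, 39]
  42 vs larger child 95 at index 2, swap → [95, 68, 42, 59, 10, 88, 50, 39]
  42 vs larger child 88 at index 5, swap → [95, 68, 88, 59, 10, 42, 50, 39]
insert 31:
  append 31 at index 8 → [95, 68, 88, 59, 10, 42, 50, 39, 31] (no swap needed)
insert 77:
  append 77 at index 9 → [95, 68, 88, 59, 10, 42, 50, 39, 31, 77]
  77 > parent 10 at index 4, swap → [95, 68, 88, 59, 77, 42, 50, 39, 31, 10]
  77 > parent 68 at index 1, swap → [95, 77, 88, 59, 68, 42, 50, 39, 31, 10]
insert 22:
  append 22 at index 10 → [95, 77, 88, 59, 68, 42, 50, 39, 31, 10, 22] (no swap needed)
extract-max → returns 95:
  remove root 95; move last element 22 to root → [22, 77, 88, 59, 68, 42, 50, 39, 31, 10]
  22 vs larger child 88 at index 2, swap → [88, 77, 22, 59, 68, 42, 50, 39, 31, 10]
  22 vs larger child 50 at index 6, swap → [88, 77, 50, 59, 68, 42, 22, 39, 31, 10]
insert 111:
  append 111 at index 10 → [88, 77, 50, 59, 68, 42, 22, 39, 31, 10, 111]
  111 > parent 68 at index 4, swap → [88, 77, 50, 59, 111, 42, 22, 39, 31, 10, 68]
  111 > parent 77 at index 1, swap → [88, 111, 50, 59, 77, 42, 22, 39, 31, 10, 68]
  111 > parent 88 at index 0, swap → [111, 88, 50, 59, 77, 42, 22, 39, 31, 10, 68]

[111, 88, 50, 59, 77, 42, 22, 39, 31, 10, 68]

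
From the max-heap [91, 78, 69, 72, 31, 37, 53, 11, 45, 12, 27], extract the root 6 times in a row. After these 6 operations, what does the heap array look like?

extract-max #1 returns 91:
  remove root 91; move last element 27 to root → [27, 78, 69, 72, 31, 37, 53, 11, 45, 12]
  27 vs larger child 78 at index 1, swap → [78, 27, 69, 72, 31, 37, 53, 11, 45, 12]
  27 vs larger child 72 at index 3, swap → [78, 72, 69, 27, 31, 37, 53, 11, 45, 12]
  27 vs larger child 45 at index 8, swap → [78, 72, 69, 45, 31, 37, 53, 11, 27, 12]
extract-max #2 returns 78:
  remove root 78; move last element 12 to root → [12, 72, 69, 45, 31, 37, 53, 11, 27]
  12 vs larger child 72 at index 1, swap → [72, 12, 69, 45, 31, 37, 53, 11, 27]
  12 vs larger child 45 at index 3, swap → [72, 45, 69, 12, 31, 37, 53, 11, 27]
  12 vs larger child 27 at index 8, swap → [72, 45, 69, 27, 31, 37, 53, 11, 12]
extract-max #3 returns 72:
  remove root 72; move last element 12 to root → [12, 45, 69, 27, 31, 37, 53, 11]
  12 vs larger child 69 at index 2, swap → [69, 45, 12, 27, 31, 37, 53, 11]
  12 vs larger child 53 at index 6, swap → [69, 45, 53, 27, 31, 37, 12, 11]
extract-max #4 returns 69:
  remove root 69; move last element 11 to root → [11, 45, 53, 27, 31, 37, 12]
  11 vs larger child 53 at index 2, swap → [53, 45, 11, 27, 31, 37, 12]
  11 vs larger child 37 at index 5, swap → [53, 45, 37, 27, 31, 11, 12]
extract-max #5 returns 53:
  remove root 53; move last element 12 to root → [12, 45, 37, 27, 31, 11]
  12 vs larger child 45 at index 1, swap → [45, 12, 37, 27, 31, 11]
  12 vs larger child 31 at index 4, swap → [45, 31, 37, 27, 12, 11]
extract-max #6 returns 45:
  remove root 45; move last element 11 to root → [11, 31, 37, 27, 12]
  11 vs larger child 37 at index 2, swap → [37, 31, 11, 27, 12]

[37, 31, 11, 27, 12]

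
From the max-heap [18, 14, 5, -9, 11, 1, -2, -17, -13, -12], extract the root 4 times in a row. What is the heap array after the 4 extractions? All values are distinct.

extract-max #1 returns 18:
  remove root 18; move last element -12 to root → [-12, 14, 5, -9, 11, 1, -2, -17, -13]
  -12 vs larger child 14 at index 1, swap → [14, -12, 5, -9, 11, 1, -2, -17, -13]
  -12 vs larger child 11 at index 4, swap → [14, 11, 5, -9, -12, 1, -2, -17, -13]
extract-max #2 returns 14:
  remove root 14; move last element -13 to root → [-13, 11, 5, -9, -12, 1, -2, -17]
  -13 vs larger child 11 at index 1, swap → [11, -13, 5, -9, -12, 1, -2, -17]
  -13 vs larger child -9 at index 3, swap → [11, -9, 5, -13, -12, 1, -2, -17]
extract-max #3 returns 11:
  remove root 11; move last element -17 to root → [-17, -9, 5, -13, -12, 1, -2]
  -17 vs larger child 5 at index 2, swap → [5, -9, -17, -13, -12, 1, -2]
  -17 vs larger child 1 at index 5, swap → [5, -9, 1, -13, -12, -17, -2]
extract-max #4 returns 5:
  remove root 5; move last element -2 to root → [-2, -9, 1, -13, -12, -17]
  -2 vs larger child 1 at index 2, swap → [1, -9, -2, -13, -12, -17]

[1, -9, -2, -13, -12, -17]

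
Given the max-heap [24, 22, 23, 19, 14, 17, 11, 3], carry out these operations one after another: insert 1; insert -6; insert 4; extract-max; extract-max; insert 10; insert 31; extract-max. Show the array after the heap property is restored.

insert 1:
  append 1 at index 8 → [24, 22, 23, 19, 14, 17, 11, 3, 1] (no swap needed)
insert -6:
  append -6 at index 9 → [24, 22, 23, 19, 14, 17, 11, 3, 1, -6] (no swap needed)
insert 4:
  append 4 at index 10 → [24, 22, 23, 19, 14, 17, 11, 3, 1, -6, 4] (no swap needed)
extract-max → returns 24:
  remove root 24; move last element 4 to root → [4, 22, 23, 19, 14, 17, 11, 3, 1, -6]
  4 vs larger child 23 at index 2, swap → [23, 22, 4, 19, 14, 17, 11, 3, 1, -6]
  4 vs larger child 17 at index 5, swap → [23, 22, 17, 19, 14, 4, 11, 3, 1, -6]
extract-max → returns 23:
  remove root 23; move last element -6 to root → [-6, 22, 17, 19, 14, 4, 11, 3, 1]
  -6 vs larger child 22 at index 1, swap → [22, -6, 17, 19, 14, 4, 11, 3, 1]
  -6 vs larger child 19 at index 3, swap → [22, 19, 17, -6, 14, 4, 11, 3, 1]
  -6 vs larger child 3 at index 7, swap → [22, 19, 17, 3, 14, 4, 11, -6, 1]
insert 10:
  append 10 at index 9 → [22, 19, 17, 3, 14, 4, 11, -6, 1, 10] (no swap needed)
insert 31:
  append 31 at index 10 → [22, 19, 17, 3, 14, 4, 11, -6, 1, 10, 31]
  31 > parent 14 at index 4, swap → [22, 19, 17, 3, 31, 4, 11, -6, 1, 10, 14]
  31 > parent 19 at index 1, swap → [22, 31, 17, 3, 19, 4, 11, -6, 1, 10, 14]
  31 > parent 22 at index 0, swap → [31, 22, 17, 3, 19, 4, 11, -6, 1, 10, 14]
extract-max → returns 31:
  remove root 31; move last element 14 to root → [14, 22, 17, 3, 19, 4, 11, -6, 1, 10]
  14 vs larger child 22 at index 1, swap → [22, 14, 17, 3, 19, 4, 11, -6, 1, 10]
  14 vs larger child 19 at index 4, swap → [22, 19, 17, 3, 14, 4, 11, -6, 1, 10]

[22, 19, 17, 3, 14, 4, 11, -6, 1, 10]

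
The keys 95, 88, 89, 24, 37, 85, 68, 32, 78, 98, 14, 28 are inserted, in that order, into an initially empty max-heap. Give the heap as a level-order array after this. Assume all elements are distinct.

[98, 95, 89, 78, 88, 85, 68, 24, 32, 37, 14, 28]

Insert 95:
  append 95 at index 0 → [95] (no swap needed)
Insert 88:
  append 88 at index 1 → [95, 88] (no swap needed)
Insert 89:
  append 89 at index 2 → [95, 88, 89] (no swap needed)
Insert 24:
  append 24 at index 3 → [95, 88, 89, 24] (no swap needed)
Insert 37:
  append 37 at index 4 → [95, 88, 89, 24, 37] (no swap needed)
Insert 85:
  append 85 at index 5 → [95, 88, 89, 24, 37, 85] (no swap needed)
Insert 68:
  append 68 at index 6 → [95, 88, 89, 24, 37, 85, 68] (no swap needed)
Insert 32:
  append 32 at index 7 → [95, 88, 89, 24, 37, 85, 68, 32]
  32 > parent 24 at index 3, swap → [95, 88, 89, 32, 37, 85, 68, 24]
Insert 78:
  append 78 at index 8 → [95, 88, 89, 32, 37, 85, 68, 24, 78]
  78 > parent 32 at index 3, swap → [95, 88, 89, 78, 37, 85, 68, 24, 32]
Insert 98:
  append 98 at index 9 → [95, 88, 89, 78, 37, 85, 68, 24, 32, 98]
  98 > parent 37 at index 4, swap → [95, 88, 89, 78, 98, 85, 68, 24, 32, 37]
  98 > parent 88 at index 1, swap → [95, 98, 89, 78, 88, 85, 68, 24, 32, 37]
  98 > parent 95 at index 0, swap → [98, 95, 89, 78, 88, 85, 68, 24, 32, 37]
Insert 14:
  append 14 at index 10 → [98, 95, 89, 78, 88, 85, 68, 24, 32, 37, 14] (no swap needed)
Insert 28:
  append 28 at index 11 → [98, 95, 89, 78, 88, 85, 68, 24, 32, 37, 14, 28] (no swap needed)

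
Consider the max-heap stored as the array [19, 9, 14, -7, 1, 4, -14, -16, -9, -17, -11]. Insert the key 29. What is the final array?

append 29 at index 11 → [19, 9, 14, -7, 1, 4, -14, -16, -9, -17, -11, 29]
29 > parent 4 at index 5, swap → [19, 9, 14, -7, 1, 29, -14, -16, -9, -17, -11, 4]
29 > parent 14 at index 2, swap → [19, 9, 29, -7, 1, 14, -14, -16, -9, -17, -11, 4]
29 > parent 19 at index 0, swap → [29, 9, 19, -7, 1, 14, -14, -16, -9, -17, -11, 4]

[29, 9, 19, -7, 1, 14, -14, -16, -9, -17, -11, 4]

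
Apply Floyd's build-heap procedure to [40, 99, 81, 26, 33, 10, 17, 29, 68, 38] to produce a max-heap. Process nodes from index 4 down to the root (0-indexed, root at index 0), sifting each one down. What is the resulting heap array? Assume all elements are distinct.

sift down from index 4:
  33 vs only child 38 at index 9, swap → [40, 99, 81, 26, 38, 10, 17, 29, 68, 33]
sift down from index 3:
  26 vs larger child 68 at index 8, swap → [40, 99, 81, 68, 38, 10, 17, 29, 26, 33]
sift down from index 2: already satisfies heap property
sift down from index 1: already satisfies heap property
sift down from index 0:
  40 vs larger child 99 at index 1, swap → [99, 40, 81, 68, 38, 10, 17, 29, 26, 33]
  40 vs larger child 68 at index 3, swap → [99, 68, 81, 40, 38, 10, 17, 29, 26, 33]

[99, 68, 81, 40, 38, 10, 17, 29, 26, 33]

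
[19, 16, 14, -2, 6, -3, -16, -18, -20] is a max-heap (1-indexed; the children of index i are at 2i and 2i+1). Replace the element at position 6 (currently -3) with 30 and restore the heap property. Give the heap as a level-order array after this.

set index 6 from -3 to 30 → [19, 16, 14, -2, 6, 30, -16, -18, -20]
30 > parent 14 at index 3, swap → [19, 16, 30, -2, 6, 14, -16, -18, -20]
30 > parent 19 at index 1, swap → [30, 16, 19, -2, 6, 14, -16, -18, -20]

[30, 16, 19, -2, 6, 14, -16, -18, -20]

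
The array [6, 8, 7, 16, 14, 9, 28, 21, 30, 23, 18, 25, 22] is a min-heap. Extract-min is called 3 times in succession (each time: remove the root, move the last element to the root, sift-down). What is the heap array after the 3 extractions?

extract-min #1 returns 6:
  remove root 6; move last element 22 to root → [22, 8, 7, 16, 14, 9, 28, 21, 30, 23, 18, 25]
  22 vs smaller child 7 at index 2, swap → [7, 8, 22, 16, 14, 9, 28, 21, 30, 23, 18, 25]
  22 vs smaller child 9 at index 5, swap → [7, 8, 9, 16, 14, 22, 28, 21, 30, 23, 18, 25]
extract-min #2 returns 7:
  remove root 7; move last element 25 to root → [25, 8, 9, 16, 14, 22, 28, 21, 30, 23, 18]
  25 vs smaller child 8 at index 1, swap → [8, 25, 9, 16, 14, 22, 28, 21, 30, 23, 18]
  25 vs smaller child 14 at index 4, swap → [8, 14, 9, 16, 25, 22, 28, 21, 30, 23, 18]
  25 vs smaller child 18 at index 10, swap → [8, 14, 9, 16, 18, 22, 28, 21, 30, 23, 25]
extract-min #3 returns 8:
  remove root 8; move last element 25 to root → [25, 14, 9, 16, 18, 22, 28, 21, 30, 23]
  25 vs smaller child 9 at index 2, swap → [9, 14, 25, 16, 18, 22, 28, 21, 30, 23]
  25 vs smaller child 22 at index 5, swap → [9, 14, 22, 16, 18, 25, 28, 21, 30, 23]

[9, 14, 22, 16, 18, 25, 28, 21, 30, 23]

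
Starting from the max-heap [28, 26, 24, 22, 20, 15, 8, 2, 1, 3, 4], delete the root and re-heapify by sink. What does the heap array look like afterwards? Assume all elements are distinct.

[26, 22, 24, 4, 20, 15, 8, 2, 1, 3]

remove root 28; move last element 4 to root → [4, 26, 24, 22, 20, 15, 8, 2, 1, 3]
4 vs larger child 26 at index 1, swap → [26, 4, 24, 22, 20, 15, 8, 2, 1, 3]
4 vs larger child 22 at index 3, swap → [26, 22, 24, 4, 20, 15, 8, 2, 1, 3]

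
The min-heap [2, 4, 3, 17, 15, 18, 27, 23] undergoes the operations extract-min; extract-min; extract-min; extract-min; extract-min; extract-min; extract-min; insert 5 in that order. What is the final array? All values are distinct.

extract-min → returns 2:
  remove root 2; move last element 23 to root → [23, 4, 3, 17, 15, 18, 27]
  23 vs smaller child 3 at index 2, swap → [3, 4, 23, 17, 15, 18, 27]
  23 vs smaller child 18 at index 5, swap → [3, 4, 18, 17, 15, 23, 27]
extract-min → returns 3:
  remove root 3; move last element 27 to root → [27, 4, 18, 17, 15, 23]
  27 vs smaller child 4 at index 1, swap → [4, 27, 18, 17, 15, 23]
  27 vs smaller child 15 at index 4, swap → [4, 15, 18, 17, 27, 23]
extract-min → returns 4:
  remove root 4; move last element 23 to root → [23, 15, 18, 17, 27]
  23 vs smaller child 15 at index 1, swap → [15, 23, 18, 17, 27]
  23 vs smaller child 17 at index 3, swap → [15, 17, 18, 23, 27]
extract-min → returns 15:
  remove root 15; move last element 27 to root → [27, 17, 18, 23]
  27 vs smaller child 17 at index 1, swap → [17, 27, 18, 23]
  27 vs only child 23 at index 3, swap → [17, 23, 18, 27]
extract-min → returns 17:
  remove root 17; move last element 27 to root → [27, 23, 18]
  27 vs smaller child 18 at index 2, swap → [18, 23, 27]
extract-min → returns 18:
  remove root 18; move last element 27 to root → [27, 23]
  27 vs only child 23 at index 1, swap → [23, 27]
extract-min → returns 23:
  remove root 23; move last element 27 to root → [27] (no swap needed)
insert 5:
  append 5 at index 1 → [27, 5]
  5 < parent 27 at index 0, swap → [5, 27]

[5, 27]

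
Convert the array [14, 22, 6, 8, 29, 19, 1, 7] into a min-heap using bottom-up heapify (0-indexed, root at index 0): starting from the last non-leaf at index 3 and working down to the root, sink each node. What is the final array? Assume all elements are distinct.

[1, 7, 6, 8, 29, 19, 14, 22]

sift down from index 3:
  8 vs only child 7 at index 7, swap → [14, 22, 6, 7, 29, 19, 1, 8]
sift down from index 2:
  6 vs smaller child 1 at index 6, swap → [14, 22, 1, 7, 29, 19, 6, 8]
sift down from index 1:
  22 vs smaller child 7 at index 3, swap → [14, 7, 1, 22, 29, 19, 6, 8]
  22 vs only child 8 at index 7, swap → [14, 7, 1, 8, 29, 19, 6, 22]
sift down from index 0:
  14 vs smaller child 1 at index 2, swap → [1, 7, 14, 8, 29, 19, 6, 22]
  14 vs smaller child 6 at index 6, swap → [1, 7, 6, 8, 29, 19, 14, 22]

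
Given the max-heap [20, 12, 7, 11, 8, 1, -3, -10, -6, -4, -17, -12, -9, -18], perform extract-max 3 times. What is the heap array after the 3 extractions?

extract-max #1 returns 20:
  remove root 20; move last element -18 to root → [-18, 12, 7, 11, 8, 1, -3, -10, -6, -4, -17, -12, -9]
  -18 vs larger child 12 at index 1, swap → [12, -18, 7, 11, 8, 1, -3, -10, -6, -4, -17, -12, -9]
  -18 vs larger child 11 at index 3, swap → [12, 11, 7, -18, 8, 1, -3, -10, -6, -4, -17, -12, -9]
  -18 vs larger child -6 at index 8, swap → [12, 11, 7, -6, 8, 1, -3, -10, -18, -4, -17, -12, -9]
extract-max #2 returns 12:
  remove root 12; move last element -9 to root → [-9, 11, 7, -6, 8, 1, -3, -10, -18, -4, -17, -12]
  -9 vs larger child 11 at index 1, swap → [11, -9, 7, -6, 8, 1, -3, -10, -18, -4, -17, -12]
  -9 vs larger child 8 at index 4, swap → [11, 8, 7, -6, -9, 1, -3, -10, -18, -4, -17, -12]
  -9 vs larger child -4 at index 9, swap → [11, 8, 7, -6, -4, 1, -3, -10, -18, -9, -17, -12]
extract-max #3 returns 11:
  remove root 11; move last element -12 to root → [-12, 8, 7, -6, -4, 1, -3, -10, -18, -9, -17]
  -12 vs larger child 8 at index 1, swap → [8, -12, 7, -6, -4, 1, -3, -10, -18, -9, -17]
  -12 vs larger child -4 at index 4, swap → [8, -4, 7, -6, -12, 1, -3, -10, -18, -9, -17]
  -12 vs larger child -9 at index 9, swap → [8, -4, 7, -6, -9, 1, -3, -10, -18, -12, -17]

[8, -4, 7, -6, -9, 1, -3, -10, -18, -12, -17]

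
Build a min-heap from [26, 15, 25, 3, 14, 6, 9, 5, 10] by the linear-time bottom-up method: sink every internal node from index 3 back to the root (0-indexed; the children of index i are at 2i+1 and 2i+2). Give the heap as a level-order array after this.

[3, 5, 6, 10, 14, 25, 9, 15, 26]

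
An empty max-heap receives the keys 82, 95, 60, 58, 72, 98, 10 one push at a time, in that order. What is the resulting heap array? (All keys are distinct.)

Insert 82:
  append 82 at index 0 → [82] (no swap needed)
Insert 95:
  append 95 at index 1 → [82, 95]
  95 > parent 82 at index 0, swap → [95, 82]
Insert 60:
  append 60 at index 2 → [95, 82, 60] (no swap needed)
Insert 58:
  append 58 at index 3 → [95, 82, 60, 58] (no swap needed)
Insert 72:
  append 72 at index 4 → [95, 82, 60, 58, 72] (no swap needed)
Insert 98:
  append 98 at index 5 → [95, 82, 60, 58, 72, 98]
  98 > parent 60 at index 2, swap → [95, 82, 98, 58, 72, 60]
  98 > parent 95 at index 0, swap → [98, 82, 95, 58, 72, 60]
Insert 10:
  append 10 at index 6 → [98, 82, 95, 58, 72, 60, 10] (no swap needed)

[98, 82, 95, 58, 72, 60, 10]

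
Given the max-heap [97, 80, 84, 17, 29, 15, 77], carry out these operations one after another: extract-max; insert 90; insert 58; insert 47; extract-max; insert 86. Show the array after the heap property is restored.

extract-max → returns 97:
  remove root 97; move last element 77 to root → [77, 80, 84, 17, 29, 15]
  77 vs larger child 84 at index 2, swap → [84, 80, 77, 17, 29, 15]
insert 90:
  append 90 at index 6 → [84, 80, 77, 17, 29, 15, 90]
  90 > parent 77 at index 2, swap → [84, 80, 90, 17, 29, 15, 77]
  90 > parent 84 at index 0, swap → [90, 80, 84, 17, 29, 15, 77]
insert 58:
  append 58 at index 7 → [90, 80, 84, 17, 29, 15, 77, 58]
  58 > parent 17 at index 3, swap → [90, 80, 84, 58, 29, 15, 77, 17]
insert 47:
  append 47 at index 8 → [90, 80, 84, 58, 29, 15, 77, 17, 47] (no swap needed)
extract-max → returns 90:
  remove root 90; move last element 47 to root → [47, 80, 84, 58, 29, 15, 77, 17]
  47 vs larger child 84 at index 2, swap → [84, 80, 47, 58, 29, 15, 77, 17]
  47 vs larger child 77 at index 6, swap → [84, 80, 77, 58, 29, 15, 47, 17]
insert 86:
  append 86 at index 8 → [84, 80, 77, 58, 29, 15, 47, 17, 86]
  86 > parent 58 at index 3, swap → [84, 80, 77, 86, 29, 15, 47, 17, 58]
  86 > parent 80 at index 1, swap → [84, 86, 77, 80, 29, 15, 47, 17, 58]
  86 > parent 84 at index 0, swap → [86, 84, 77, 80, 29, 15, 47, 17, 58]

[86, 84, 77, 80, 29, 15, 47, 17, 58]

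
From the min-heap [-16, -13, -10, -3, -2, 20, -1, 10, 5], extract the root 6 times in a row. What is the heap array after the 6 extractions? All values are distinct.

extract-min #1 returns -16:
  remove root -16; move last element 5 to root → [5, -13, -10, -3, -2, 20, -1, 10]
  5 vs smaller child -13 at index 1, swap → [-13, 5, -10, -3, -2, 20, -1, 10]
  5 vs smaller child -3 at index 3, swap → [-13, -3, -10, 5, -2, 20, -1, 10]
extract-min #2 returns -13:
  remove root -13; move last element 10 to root → [10, -3, -10, 5, -2, 20, -1]
  10 vs smaller child -10 at index 2, swap → [-10, -3, 10, 5, -2, 20, -1]
  10 vs smaller child -1 at index 6, swap → [-10, -3, -1, 5, -2, 20, 10]
extract-min #3 returns -10:
  remove root -10; move last element 10 to root → [10, -3, -1, 5, -2, 20]
  10 vs smaller child -3 at index 1, swap → [-3, 10, -1, 5, -2, 20]
  10 vs smaller child -2 at index 4, swap → [-3, -2, -1, 5, 10, 20]
extract-min #4 returns -3:
  remove root -3; move last element 20 to root → [20, -2, -1, 5, 10]
  20 vs smaller child -2 at index 1, swap → [-2, 20, -1, 5, 10]
  20 vs smaller child 5 at index 3, swap → [-2, 5, -1, 20, 10]
extract-min #5 returns -2:
  remove root -2; move last element 10 to root → [10, 5, -1, 20]
  10 vs smaller child -1 at index 2, swap → [-1, 5, 10, 20]
extract-min #6 returns -1:
  remove root -1; move last element 20 to root → [20, 5, 10]
  20 vs smaller child 5 at index 1, swap → [5, 20, 10]

[5, 20, 10]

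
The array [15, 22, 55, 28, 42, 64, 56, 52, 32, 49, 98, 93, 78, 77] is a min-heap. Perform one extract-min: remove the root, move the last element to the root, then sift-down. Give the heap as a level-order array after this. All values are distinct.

[22, 28, 55, 32, 42, 64, 56, 52, 77, 49, 98, 93, 78]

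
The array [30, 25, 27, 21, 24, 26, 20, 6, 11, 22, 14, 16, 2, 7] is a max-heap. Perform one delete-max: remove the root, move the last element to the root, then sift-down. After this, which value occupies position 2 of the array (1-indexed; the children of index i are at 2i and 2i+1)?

remove root 30; move last element 7 to root → [7, 25, 27, 21, 24, 26, 20, 6, 11, 22, 14, 16, 2]
7 vs larger child 27 at index 3, swap → [27, 25, 7, 21, 24, 26, 20, 6, 11, 22, 14, 16, 2]
7 vs larger child 26 at index 6, swap → [27, 25, 26, 21, 24, 7, 20, 6, 11, 22, 14, 16, 2]
7 vs larger child 16 at index 12, swap → [27, 25, 26, 21, 24, 16, 20, 6, 11, 22, 14, 7, 2]
resulting array: [27, 25, 26, 21, 24, 16, 20, 6, 11, 22, 14, 7, 2]

25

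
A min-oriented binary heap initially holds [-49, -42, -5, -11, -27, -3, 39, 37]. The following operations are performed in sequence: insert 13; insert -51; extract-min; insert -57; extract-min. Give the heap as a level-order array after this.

[-49, -42, -5, -11, -27, -3, 39, 37, 13]

insert 13:
  append 13 at index 8 → [-49, -42, -5, -11, -27, -3, 39, 37, 13] (no swap needed)
insert -51:
  append -51 at index 9 → [-49, -42, -5, -11, -27, -3, 39, 37, 13, -51]
  -51 < parent -27 at index 4, swap → [-49, -42, -5, -11, -51, -3, 39, 37, 13, -27]
  -51 < parent -42 at index 1, swap → [-49, -51, -5, -11, -42, -3, 39, 37, 13, -27]
  -51 < parent -49 at index 0, swap → [-51, -49, -5, -11, -42, -3, 39, 37, 13, -27]
extract-min → returns -51:
  remove root -51; move last element -27 to root → [-27, -49, -5, -11, -42, -3, 39, 37, 13]
  -27 vs smaller child -49 at index 1, swap → [-49, -27, -5, -11, -42, -3, 39, 37, 13]
  -27 vs smaller child -42 at index 4, swap → [-49, -42, -5, -11, -27, -3, 39, 37, 13]
insert -57:
  append -57 at index 9 → [-49, -42, -5, -11, -27, -3, 39, 37, 13, -57]
  -57 < parent -27 at index 4, swap → [-49, -42, -5, -11, -57, -3, 39, 37, 13, -27]
  -57 < parent -42 at index 1, swap → [-49, -57, -5, -11, -42, -3, 39, 37, 13, -27]
  -57 < parent -49 at index 0, swap → [-57, -49, -5, -11, -42, -3, 39, 37, 13, -27]
extract-min → returns -57:
  remove root -57; move last element -27 to root → [-27, -49, -5, -11, -42, -3, 39, 37, 13]
  -27 vs smaller child -49 at index 1, swap → [-49, -27, -5, -11, -42, -3, 39, 37, 13]
  -27 vs smaller child -42 at index 4, swap → [-49, -42, -5, -11, -27, -3, 39, 37, 13]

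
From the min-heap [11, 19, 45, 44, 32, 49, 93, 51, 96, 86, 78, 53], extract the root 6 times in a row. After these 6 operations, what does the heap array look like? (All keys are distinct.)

[51, 53, 86, 78, 93, 96]

extract-min #1 returns 11:
  remove root 11; move last element 53 to root → [53, 19, 45, 44, 32, 49, 93, 51, 96, 86, 78]
  53 vs smaller child 19 at index 1, swap → [19, 53, 45, 44, 32, 49, 93, 51, 96, 86, 78]
  53 vs smaller child 32 at index 4, swap → [19, 32, 45, 44, 53, 49, 93, 51, 96, 86, 78]
extract-min #2 returns 19:
  remove root 19; move last element 78 to root → [78, 32, 45, 44, 53, 49, 93, 51, 96, 86]
  78 vs smaller child 32 at index 1, swap → [32, 78, 45, 44, 53, 49, 93, 51, 96, 86]
  78 vs smaller child 44 at index 3, swap → [32, 44, 45, 78, 53, 49, 93, 51, 96, 86]
  78 vs smaller child 51 at index 7, swap → [32, 44, 45, 51, 53, 49, 93, 78, 96, 86]
extract-min #3 returns 32:
  remove root 32; move last element 86 to root → [86, 44, 45, 51, 53, 49, 93, 78, 96]
  86 vs smaller child 44 at index 1, swap → [44, 86, 45, 51, 53, 49, 93, 78, 96]
  86 vs smaller child 51 at index 3, swap → [44, 51, 45, 86, 53, 49, 93, 78, 96]
  86 vs smaller child 78 at index 7, swap → [44, 51, 45, 78, 53, 49, 93, 86, 96]
extract-min #4 returns 44:
  remove root 44; move last element 96 to root → [96, 51, 45, 78, 53, 49, 93, 86]
  96 vs smaller child 45 at index 2, swap → [45, 51, 96, 78, 53, 49, 93, 86]
  96 vs smaller child 49 at index 5, swap → [45, 51, 49, 78, 53, 96, 93, 86]
extract-min #5 returns 45:
  remove root 45; move last element 86 to root → [86, 51, 49, 78, 53, 96, 93]
  86 vs smaller child 49 at index 2, swap → [49, 51, 86, 78, 53, 96, 93]
extract-min #6 returns 49:
  remove root 49; move last element 93 to root → [93, 51, 86, 78, 53, 96]
  93 vs smaller child 51 at index 1, swap → [51, 93, 86, 78, 53, 96]
  93 vs smaller child 53 at index 4, swap → [51, 53, 86, 78, 93, 96]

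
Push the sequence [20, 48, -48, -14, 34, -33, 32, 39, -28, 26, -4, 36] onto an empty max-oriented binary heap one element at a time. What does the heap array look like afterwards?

Insert 20:
  append 20 at index 0 → [20] (no swap needed)
Insert 48:
  append 48 at index 1 → [20, 48]
  48 > parent 20 at index 0, swap → [48, 20]
Insert -48:
  append -48 at index 2 → [48, 20, -48] (no swap needed)
Insert -14:
  append -14 at index 3 → [48, 20, -48, -14] (no swap needed)
Insert 34:
  append 34 at index 4 → [48, 20, -48, -14, 34]
  34 > parent 20 at index 1, swap → [48, 34, -48, -14, 20]
Insert -33:
  append -33 at index 5 → [48, 34, -48, -14, 20, -33]
  -33 > parent -48 at index 2, swap → [48, 34, -33, -14, 20, -48]
Insert 32:
  append 32 at index 6 → [48, 34, -33, -14, 20, -48, 32]
  32 > parent -33 at index 2, swap → [48, 34, 32, -14, 20, -48, -33]
Insert 39:
  append 39 at index 7 → [48, 34, 32, -14, 20, -48, -33, 39]
  39 > parent -14 at index 3, swap → [48, 34, 32, 39, 20, -48, -33, -14]
  39 > parent 34 at index 1, swap → [48, 39, 32, 34, 20, -48, -33, -14]
Insert -28:
  append -28 at index 8 → [48, 39, 32, 34, 20, -48, -33, -14, -28] (no swap needed)
Insert 26:
  append 26 at index 9 → [48, 39, 32, 34, 20, -48, -33, -14, -28, 26]
  26 > parent 20 at index 4, swap → [48, 39, 32, 34, 26, -48, -33, -14, -28, 20]
Insert -4:
  append -4 at index 10 → [48, 39, 32, 34, 26, -48, -33, -14, -28, 20, -4] (no swap needed)
Insert 36:
  append 36 at index 11 → [48, 39, 32, 34, 26, -48, -33, -14, -28, 20, -4, 36]
  36 > parent -48 at index 5, swap → [48, 39, 32, 34, 26, 36, -33, -14, -28, 20, -4, -48]
  36 > parent 32 at index 2, swap → [48, 39, 36, 34, 26, 32, -33, -14, -28, 20, -4, -48]

[48, 39, 36, 34, 26, 32, -33, -14, -28, 20, -4, -48]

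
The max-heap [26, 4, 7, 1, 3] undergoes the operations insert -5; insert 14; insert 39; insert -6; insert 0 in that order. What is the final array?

[39, 26, 14, 4, 3, -5, 7, 1, -6, 0]

insert -5:
  append -5 at index 5 → [26, 4, 7, 1, 3, -5] (no swap needed)
insert 14:
  append 14 at index 6 → [26, 4, 7, 1, 3, -5, 14]
  14 > parent 7 at index 2, swap → [26, 4, 14, 1, 3, -5, 7]
insert 39:
  append 39 at index 7 → [26, 4, 14, 1, 3, -5, 7, 39]
  39 > parent 1 at index 3, swap → [26, 4, 14, 39, 3, -5, 7, 1]
  39 > parent 4 at index 1, swap → [26, 39, 14, 4, 3, -5, 7, 1]
  39 > parent 26 at index 0, swap → [39, 26, 14, 4, 3, -5, 7, 1]
insert -6:
  append -6 at index 8 → [39, 26, 14, 4, 3, -5, 7, 1, -6] (no swap needed)
insert 0:
  append 0 at index 9 → [39, 26, 14, 4, 3, -5, 7, 1, -6, 0] (no swap needed)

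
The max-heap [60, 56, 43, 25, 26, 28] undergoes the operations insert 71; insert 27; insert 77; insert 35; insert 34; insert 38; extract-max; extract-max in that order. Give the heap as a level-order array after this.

[60, 56, 43, 28, 35, 38, 34, 25, 27, 26]

insert 71:
  append 71 at index 6 → [60, 56, 43, 25, 26, 28, 71]
  71 > parent 43 at index 2, swap → [60, 56, 71, 25, 26, 28, 43]
  71 > parent 60 at index 0, swap → [71, 56, 60, 25, 26, 28, 43]
insert 27:
  append 27 at index 7 → [71, 56, 60, 25, 26, 28, 43, 27]
  27 > parent 25 at index 3, swap → [71, 56, 60, 27, 26, 28, 43, 25]
insert 77:
  append 77 at index 8 → [71, 56, 60, 27, 26, 28, 43, 25, 77]
  77 > parent 27 at index 3, swap → [71, 56, 60, 77, 26, 28, 43, 25, 27]
  77 > parent 56 at index 1, swap → [71, 77, 60, 56, 26, 28, 43, 25, 27]
  77 > parent 71 at index 0, swap → [77, 71, 60, 56, 26, 28, 43, 25, 27]
insert 35:
  append 35 at index 9 → [77, 71, 60, 56, 26, 28, 43, 25, 27, 35]
  35 > parent 26 at index 4, swap → [77, 71, 60, 56, 35, 28, 43, 25, 27, 26]
insert 34:
  append 34 at index 10 → [77, 71, 60, 56, 35, 28, 43, 25, 27, 26, 34] (no swap needed)
insert 38:
  append 38 at index 11 → [77, 71, 60, 56, 35, 28, 43, 25, 27, 26, 34, 38]
  38 > parent 28 at index 5, swap → [77, 71, 60, 56, 35, 38, 43, 25, 27, 26, 34, 28]
extract-max → returns 77:
  remove root 77; move last element 28 to root → [28, 71, 60, 56, 35, 38, 43, 25, 27, 26, 34]
  28 vs larger child 71 at index 1, swap → [71, 28, 60, 56, 35, 38, 43, 25, 27, 26, 34]
  28 vs larger child 56 at index 3, swap → [71, 56, 60, 28, 35, 38, 43, 25, 27, 26, 34]
extract-max → returns 71:
  remove root 71; move last element 34 to root → [34, 56, 60, 28, 35, 38, 43, 25, 27, 26]
  34 vs larger child 60 at index 2, swap → [60, 56, 34, 28, 35, 38, 43, 25, 27, 26]
  34 vs larger child 43 at index 6, swap → [60, 56, 43, 28, 35, 38, 34, 25, 27, 26]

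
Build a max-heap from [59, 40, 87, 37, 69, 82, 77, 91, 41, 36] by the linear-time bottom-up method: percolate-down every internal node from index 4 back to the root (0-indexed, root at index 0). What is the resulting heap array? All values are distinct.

sift down from index 4: already satisfies heap property
sift down from index 3:
  37 vs larger child 91 at index 7, swap → [59, 40, 87, 91, 69, 82, 77, 37, 41, 36]
sift down from index 2: already satisfies heap property
sift down from index 1:
  40 vs larger child 91 at index 3, swap → [59, 91, 87, 40, 69, 82, 77, 37, 41, 36]
  40 vs larger child 41 at index 8, swap → [59, 91, 87, 41, 69, 82, 77, 37, 40, 36]
sift down from index 0:
  59 vs larger child 91 at index 1, swap → [91, 59, 87, 41, 69, 82, 77, 37, 40, 36]
  59 vs larger child 69 at index 4, swap → [91, 69, 87, 41, 59, 82, 77, 37, 40, 36]

[91, 69, 87, 41, 59, 82, 77, 37, 40, 36]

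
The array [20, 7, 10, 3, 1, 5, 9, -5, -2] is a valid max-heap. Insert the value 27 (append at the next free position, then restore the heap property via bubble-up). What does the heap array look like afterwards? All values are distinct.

[27, 20, 10, 3, 7, 5, 9, -5, -2, 1]

append 27 at index 9 → [20, 7, 10, 3, 1, 5, 9, -5, -2, 27]
27 > parent 1 at index 4, swap → [20, 7, 10, 3, 27, 5, 9, -5, -2, 1]
27 > parent 7 at index 1, swap → [20, 27, 10, 3, 7, 5, 9, -5, -2, 1]
27 > parent 20 at index 0, swap → [27, 20, 10, 3, 7, 5, 9, -5, -2, 1]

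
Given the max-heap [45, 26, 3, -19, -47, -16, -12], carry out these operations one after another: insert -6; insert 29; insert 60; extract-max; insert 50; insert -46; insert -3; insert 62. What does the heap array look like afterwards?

insert -6:
  append -6 at index 7 → [45, 26, 3, -19, -47, -16, -12, -6]
  -6 > parent -19 at index 3, swap → [45, 26, 3, -6, -47, -16, -12, -19]
insert 29:
  append 29 at index 8 → [45, 26, 3, -6, -47, -16, -12, -19, 29]
  29 > parent -6 at index 3, swap → [45, 26, 3, 29, -47, -16, -12, -19, -6]
  29 > parent 26 at index 1, swap → [45, 29, 3, 26, -47, -16, -12, -19, -6]
insert 60:
  append 60 at index 9 → [45, 29, 3, 26, -47, -16, -12, -19, -6, 60]
  60 > parent -47 at index 4, swap → [45, 29, 3, 26, 60, -16, -12, -19, -6, -47]
  60 > parent 29 at index 1, swap → [45, 60, 3, 26, 29, -16, -12, -19, -6, -47]
  60 > parent 45 at index 0, swap → [60, 45, 3, 26, 29, -16, -12, -19, -6, -47]
extract-max → returns 60:
  remove root 60; move last element -47 to root → [-47, 45, 3, 26, 29, -16, -12, -19, -6]
  -47 vs larger child 45 at index 1, swap → [45, -47, 3, 26, 29, -16, -12, -19, -6]
  -47 vs larger child 29 at index 4, swap → [45, 29, 3, 26, -47, -16, -12, -19, -6]
insert 50:
  append 50 at index 9 → [45, 29, 3, 26, -47, -16, -12, -19, -6, 50]
  50 > parent -47 at index 4, swap → [45, 29, 3, 26, 50, -16, -12, -19, -6, -47]
  50 > parent 29 at index 1, swap → [45, 50, 3, 26, 29, -16, -12, -19, -6, -47]
  50 > parent 45 at index 0, swap → [50, 45, 3, 26, 29, -16, -12, -19, -6, -47]
insert -46:
  append -46 at index 10 → [50, 45, 3, 26, 29, -16, -12, -19, -6, -47, -46] (no swap needed)
insert -3:
  append -3 at index 11 → [50, 45, 3, 26, 29, -16, -12, -19, -6, -47, -46, -3]
  -3 > parent -16 at index 5, swap → [50, 45, 3, 26, 29, -3, -12, -19, -6, -47, -46, -16]
insert 62:
  append 62 at index 12 → [50, 45, 3, 26, 29, -3, -12, -19, -6, -47, -46, -16, 62]
  62 > parent -3 at index 5, swap → [50, 45, 3, 26, 29, 62, -12, -19, -6, -47, -46, -16, -3]
  62 > parent 3 at index 2, swap → [50, 45, 62, 26, 29, 3, -12, -19, -6, -47, -46, -16, -3]
  62 > parent 50 at index 0, swap → [62, 45, 50, 26, 29, 3, -12, -19, -6, -47, -46, -16, -3]

[62, 45, 50, 26, 29, 3, -12, -19, -6, -47, -46, -16, -3]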